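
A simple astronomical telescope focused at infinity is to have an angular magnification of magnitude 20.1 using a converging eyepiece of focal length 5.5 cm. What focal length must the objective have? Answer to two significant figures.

110 cm

|M| = f_obj/|f_eye|, so f_obj = |M| x |f_eye| = 20.1 x 5.5 = 110.550 cm.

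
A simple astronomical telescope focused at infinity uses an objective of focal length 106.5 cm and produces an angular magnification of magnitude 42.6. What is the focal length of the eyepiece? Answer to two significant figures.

2.5 cm

|M| = f_obj/f_eye, so f_eye = f_obj/|M| = 106.5/42.6 = 2.500 cm.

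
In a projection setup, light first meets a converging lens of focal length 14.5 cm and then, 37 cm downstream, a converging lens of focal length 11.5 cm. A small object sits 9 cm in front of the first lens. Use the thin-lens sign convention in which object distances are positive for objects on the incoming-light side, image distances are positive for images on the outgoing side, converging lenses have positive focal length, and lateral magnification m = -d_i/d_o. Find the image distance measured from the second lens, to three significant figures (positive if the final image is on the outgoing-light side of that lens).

First lens: d_i1 = 1/(1/14.5 - 1/9) = -23.727 cm.
With d_i1 < 0 the first image is virtual and lies on the object side; the object distance for lens 2 is d_o2 = 37 - (-23.727) = 60.727 cm.
Second lens: d_i2 = 1/(1/11.5 - 1/(60.727)) = 14.187 cm.

14.2 cm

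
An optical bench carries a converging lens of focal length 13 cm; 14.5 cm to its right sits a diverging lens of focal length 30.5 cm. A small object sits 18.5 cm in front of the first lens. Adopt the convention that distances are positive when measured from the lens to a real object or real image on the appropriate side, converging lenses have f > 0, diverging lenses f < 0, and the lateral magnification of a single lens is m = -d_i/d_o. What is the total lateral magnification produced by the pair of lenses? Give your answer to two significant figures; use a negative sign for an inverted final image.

Applying the thin-lens equation to the first lens, 1/13 = 1/18.5 + 1/d_i1, which gives d_i1 = 43.727 cm.
Its lateral magnification is m_1 = -d_i1/d_o1 = -(43.727)/18.5 = -2.3636.
This image would form 43.727 cm past lens 1, i.e. 29.227 cm beyond lens 2, so it is a virtual object for lens 2: d_o2 = 14.5 - 43.727 = -29.227 cm.
Applying the thin-lens equation again with f_2 = -30.5 cm and d_o2 = -29.227 cm gives d_i2 = 700.411 cm.
m_2 = -(700.411)/(-29.227) = 23.9643.
The system's lateral magnification is m_1 m_2 = (-2.3636)(23.9643) = -56.6429.

-57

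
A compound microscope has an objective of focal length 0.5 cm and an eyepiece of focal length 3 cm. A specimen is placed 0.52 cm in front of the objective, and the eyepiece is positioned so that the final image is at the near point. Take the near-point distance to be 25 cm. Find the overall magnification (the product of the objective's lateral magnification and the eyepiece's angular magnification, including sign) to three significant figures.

Objective: 1/d_i = 1/f_obj - 1/d_o = 1/0.5 - 1/0.52 = 0.07692 cm^-1, so d_i = 13.000 cm.
m_obj = -d_i/d_o = -13.000/0.52 = -25.000.
Eyepiece angular magnification (image at near point): M_eye = 1 + D/f_e = 1 + 25/3 = 9.333.
Overall M = m_obj x M_eye = (-25.000)(9.333) = -233.33.

-233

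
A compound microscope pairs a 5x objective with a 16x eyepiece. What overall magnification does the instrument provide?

The overall magnification of a compound microscope is the product of the objective and eyepiece magnifications:
M = M_obj x M_eye = 5 x 16 = 80.

80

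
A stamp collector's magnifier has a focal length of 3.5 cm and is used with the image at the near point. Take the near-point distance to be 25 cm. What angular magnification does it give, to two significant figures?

M = 1 + D/f = 1 + 25/3.5 = 8.143.

8.1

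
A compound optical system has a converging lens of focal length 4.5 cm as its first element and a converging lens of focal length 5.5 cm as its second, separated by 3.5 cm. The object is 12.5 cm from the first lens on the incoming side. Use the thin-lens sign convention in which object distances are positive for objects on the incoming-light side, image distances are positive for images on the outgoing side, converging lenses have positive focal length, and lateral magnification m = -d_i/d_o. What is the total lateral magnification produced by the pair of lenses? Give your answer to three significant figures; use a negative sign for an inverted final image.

Lens 1: 1/d_i1 = 1/f_1 - 1/d_o1 = 1/4.5 - 1/12.5 = 0.14222 cm^-1, so d_i1 = 7.031 cm.
m_1 = -(7.031)/12.5 = -0.5625.
This image would form 7.031 cm past lens 1, i.e. 3.531 cm beyond lens 2, so it is a virtual object for lens 2: d_o2 = 3.5 - 7.031 = -3.531 cm.
Lens 2: 1/d_i2 = 1/f_2 - 1/d_o2 = 1/5.5 - 1/(-3.531) = 0.46500 cm^-1, so d_i2 = 2.151 cm.
m_2 = -(2.151)/(-3.531) = 0.6090.
The system's lateral magnification is m_1 m_2 = (-0.5625)(0.6090) = -0.3426.

-0.343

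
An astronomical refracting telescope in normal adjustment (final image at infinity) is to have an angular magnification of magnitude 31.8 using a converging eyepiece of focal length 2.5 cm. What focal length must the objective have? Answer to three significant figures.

|M| = f_obj/|f_eye|, so f_obj = |M| x |f_eye| = 31.8 x 2.5 = 79.500 cm.

79.5 cm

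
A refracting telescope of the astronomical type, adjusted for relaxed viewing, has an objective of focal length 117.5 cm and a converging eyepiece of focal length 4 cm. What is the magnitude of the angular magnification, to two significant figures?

|M| = f_obj/|f_eye| = 117.5/4 = 29.375.

29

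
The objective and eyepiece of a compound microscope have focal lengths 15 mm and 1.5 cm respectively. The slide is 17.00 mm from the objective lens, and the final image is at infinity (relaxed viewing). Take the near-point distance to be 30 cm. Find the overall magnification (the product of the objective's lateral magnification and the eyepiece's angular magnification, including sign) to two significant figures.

Convert to cm: f_obj = 15 mm = 1.5 cm; d_o = 17.00 mm = 1.70 cm.
Objective: 1/d_i = 1/f_obj - 1/d_o = 1/1.5 - 1/1.70 = 0.07843 cm^-1, so d_i = 12.750 cm.
m_obj = -d_i/d_o = -12.750/1.70 = -7.500.
Eyepiece angular magnification (image at infinity): M_eye = D/f_e = 30/1.5 = 20.000.
Overall M = m_obj x M_eye = (-7.500)(20.000) = -150.00.

-150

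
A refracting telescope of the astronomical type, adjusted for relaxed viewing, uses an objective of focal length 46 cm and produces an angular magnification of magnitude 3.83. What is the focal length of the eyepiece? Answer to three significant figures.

|M| = f_obj/f_eye, so f_eye = f_obj/|M| = 46/3.83 = 12.010 cm.

12.0 cm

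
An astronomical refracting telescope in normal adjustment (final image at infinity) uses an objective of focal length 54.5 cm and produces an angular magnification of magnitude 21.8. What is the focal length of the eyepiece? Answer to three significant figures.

2.50 cm

|M| = f_obj/f_eye, so f_eye = f_obj/|M| = 54.5/21.8 = 2.500 cm.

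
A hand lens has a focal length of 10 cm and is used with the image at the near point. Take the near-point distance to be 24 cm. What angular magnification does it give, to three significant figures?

M = 1 + D/f = 1 + 24/10 = 3.400.

3.40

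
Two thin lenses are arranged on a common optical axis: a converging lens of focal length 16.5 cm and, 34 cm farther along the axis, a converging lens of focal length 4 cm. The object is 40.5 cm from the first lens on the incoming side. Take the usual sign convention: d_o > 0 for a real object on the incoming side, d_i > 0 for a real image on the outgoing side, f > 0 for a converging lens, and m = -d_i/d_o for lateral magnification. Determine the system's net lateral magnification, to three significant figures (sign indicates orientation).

Applying the thin-lens equation to the first lens, 1/16.5 = 1/40.5 + 1/d_i1, which gives d_i1 = 27.844 cm.
Its lateral magnification is m_1 = -d_i1/d_o1 = -(27.844)/40.5 = -0.6875.
That image sits 6.156 cm in front of the second lens, so d_o2 = 6.156 cm.
Applying the thin-lens equation again with f_2 = 4 cm and d_o2 = 6.156 cm gives d_i2 = 11.420 cm.
m_2 = -(11.420)/(6.156) = -1.8551.
The system's lateral magnification is m_1 m_2 = (-0.6875)(-1.8551) = 1.2754.

1.28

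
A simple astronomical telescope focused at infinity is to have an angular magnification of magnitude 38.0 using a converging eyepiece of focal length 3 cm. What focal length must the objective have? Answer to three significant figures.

|M| = f_obj/|f_eye|, so f_obj = |M| x |f_eye| = 38.0 x 3 = 114.000 cm.

114 cm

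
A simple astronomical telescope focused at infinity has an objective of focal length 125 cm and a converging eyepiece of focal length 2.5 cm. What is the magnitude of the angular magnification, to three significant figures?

|M| = f_obj/|f_eye| = 125/2.5 = 50.000.

50.0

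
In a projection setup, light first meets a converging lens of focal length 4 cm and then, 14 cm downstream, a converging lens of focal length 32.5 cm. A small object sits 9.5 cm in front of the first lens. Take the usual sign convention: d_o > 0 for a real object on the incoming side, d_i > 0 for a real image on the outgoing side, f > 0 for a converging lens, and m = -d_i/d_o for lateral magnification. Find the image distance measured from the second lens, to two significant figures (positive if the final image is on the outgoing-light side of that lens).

Lens 1: 1/d_i1 = 1/f_1 - 1/d_o1 = 1/4 - 1/9.5 = 0.14474 cm^-1, so d_i1 = 6.909 cm.
That image sits 7.091 cm in front of the second lens, so d_o2 = 7.091 cm.
Lens 2: 1/d_i2 = 1/f_2 - 1/d_o2 = 1/32.5 - 1/(7.091) = -0.11026 cm^-1, so d_i2 = -9.070 cm.

-9.1 cm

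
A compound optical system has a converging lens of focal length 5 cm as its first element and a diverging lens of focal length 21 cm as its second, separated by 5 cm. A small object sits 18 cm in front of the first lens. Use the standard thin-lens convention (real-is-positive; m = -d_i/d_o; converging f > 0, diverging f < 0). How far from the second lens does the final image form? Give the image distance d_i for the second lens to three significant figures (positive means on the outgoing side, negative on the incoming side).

Applying the thin-lens equation to the first lens, 1/5 = 1/18 + 1/d_i1, which gives d_i1 = 6.923 cm.
This image would form 6.923 cm past lens 1, i.e. 1.923 cm beyond lens 2, so it is a virtual object for lens 2: d_o2 = 5 - 6.923 = -1.923 cm.
Applying the thin-lens equation again with f_2 = -21 cm and d_o2 = -1.923 cm gives d_i2 = 2.117 cm.

2.12 cm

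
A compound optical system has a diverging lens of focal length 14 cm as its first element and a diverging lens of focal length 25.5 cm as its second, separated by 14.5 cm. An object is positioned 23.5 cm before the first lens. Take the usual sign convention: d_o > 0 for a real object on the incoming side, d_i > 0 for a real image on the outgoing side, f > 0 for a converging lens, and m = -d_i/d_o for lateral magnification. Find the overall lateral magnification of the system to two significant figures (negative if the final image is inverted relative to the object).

Lens 1: 1/d_i1 = 1/f_1 - 1/d_o1 = 1/(-14) - 1/23.5 = -0.11398 cm^-1, so d_i1 = -8.773 cm.
m_1 = -(-8.773)/23.5 = 0.3733.
With d_i1 < 0 the first image is virtual and lies on the object side; the object distance for lens 2 is d_o2 = 14.5 - (-8.773) = 23.273 cm.
Lens 2: 1/d_i2 = 1/f_2 - 1/d_o2 = 1/(-25.5) - 1/(23.273) = -0.08218 cm^-1, so d_i2 = -12.168 cm.
m_2 = -(-12.168)/(23.273) = 0.5228.
Total m = m_1 x m_2 = (0.3733)(0.5228) = 0.1952.

0.20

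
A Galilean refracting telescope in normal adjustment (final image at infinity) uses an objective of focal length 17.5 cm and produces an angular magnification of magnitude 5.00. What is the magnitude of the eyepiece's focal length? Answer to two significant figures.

3.5 cm

|M| = f_obj/|f_eye|, so |f_eye| = f_obj/|M| = 17.5/5.0 = 3.500 cm.
(The eyepiece is diverging, so its signed focal length is -3.500 cm.)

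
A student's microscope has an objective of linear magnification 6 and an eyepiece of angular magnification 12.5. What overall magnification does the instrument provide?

75

The overall magnification of a compound microscope is the product of the objective and eyepiece magnifications:
M = M_obj x M_eye = 6 x 12.5 = 75.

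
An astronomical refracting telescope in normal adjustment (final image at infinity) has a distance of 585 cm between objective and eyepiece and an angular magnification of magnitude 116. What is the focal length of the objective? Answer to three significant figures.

In normal adjustment the tube length equals f_obj + f_eye and |M| = f_obj/f_eye.
So f_obj = 116 f_eye and 116 f_eye + f_eye = 585 cm, giving f_eye = 585/117 = 5.000 cm and f_obj = 580.000 cm.

580 cm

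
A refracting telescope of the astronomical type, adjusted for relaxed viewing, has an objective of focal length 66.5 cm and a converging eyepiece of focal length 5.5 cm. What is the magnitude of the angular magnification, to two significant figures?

|M| = f_obj/|f_eye| = 66.5/5.5 = 12.091.

12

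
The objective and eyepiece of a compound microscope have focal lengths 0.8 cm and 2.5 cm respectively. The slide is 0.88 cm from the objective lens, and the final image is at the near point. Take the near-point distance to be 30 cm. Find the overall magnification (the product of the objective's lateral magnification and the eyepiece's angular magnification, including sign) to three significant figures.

Objective: 1/d_i = 1/f_obj - 1/d_o = 1/0.8 - 1/0.88 = 0.11364 cm^-1, so d_i = 8.800 cm.
m_obj = -d_i/d_o = -8.800/0.88 = -10.000.
Eyepiece angular magnification (image at near point): M_eye = 1 + D/f_e = 1 + 30/2.5 = 13.000.
Overall M = m_obj x M_eye = (-10.000)(13.000) = -130.00.

-130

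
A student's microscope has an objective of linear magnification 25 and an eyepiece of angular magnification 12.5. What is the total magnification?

The overall magnification of a compound microscope is the product of the objective and eyepiece magnifications:
M = M_obj x M_eye = 25 x 12.5 = 312.5.

312.5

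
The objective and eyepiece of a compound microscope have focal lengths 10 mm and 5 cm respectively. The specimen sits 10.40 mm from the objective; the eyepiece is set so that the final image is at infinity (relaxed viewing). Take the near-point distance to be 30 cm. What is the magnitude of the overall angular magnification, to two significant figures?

Convert to cm: f_obj = 10 mm = 1 cm; d_o = 10.40 mm = 1.04 cm.
Objective: 1/d_i = 1/f_obj - 1/d_o = 1/1 - 1/1.04 = 0.03846 cm^-1, so d_i = 26.000 cm.
m_obj = -d_i/d_o = -26.000/1.04 = -25.000.
Eyepiece angular magnification (image at infinity): M_eye = D/f_e = 30/5 = 6.000.
Overall M = m_obj x M_eye = (-25.000)(6.000) = -150.00.
|M| = 150.00.

150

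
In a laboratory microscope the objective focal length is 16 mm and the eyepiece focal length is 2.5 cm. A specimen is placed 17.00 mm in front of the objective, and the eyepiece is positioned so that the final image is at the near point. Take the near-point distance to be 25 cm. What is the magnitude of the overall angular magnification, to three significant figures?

Convert to cm: f_obj = 16 mm = 1.6 cm; d_o = 17.00 mm = 1.70 cm.
Objective: 1/d_i = 1/f_obj - 1/d_o = 1/1.6 - 1/1.70 = 0.03676 cm^-1, so d_i = 27.200 cm.
m_obj = -d_i/d_o = -27.200/1.70 = -16.000.
Eyepiece angular magnification (image at near point): M_eye = 1 + D/f_e = 1 + 25/2.5 = 11.000.
Overall M = m_obj x M_eye = (-16.000)(11.000) = -176.00.
|M| = 176.00.

176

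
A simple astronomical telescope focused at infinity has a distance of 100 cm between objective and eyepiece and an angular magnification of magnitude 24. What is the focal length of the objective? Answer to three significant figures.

In normal adjustment the tube length equals f_obj + f_eye and |M| = f_obj/f_eye.
So f_obj = 24 f_eye and 24 f_eye + f_eye = 100 cm, giving f_eye = 100/25 = 4.000 cm and f_obj = 96.000 cm.

96.0 cm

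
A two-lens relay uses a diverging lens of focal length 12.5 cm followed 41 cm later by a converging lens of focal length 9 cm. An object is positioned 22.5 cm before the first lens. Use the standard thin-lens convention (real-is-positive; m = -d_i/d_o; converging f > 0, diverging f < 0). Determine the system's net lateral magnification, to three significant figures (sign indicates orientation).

-0.0803

Applying the thin-lens equation to the first lens, 1/(-12.5) = 1/22.5 + 1/d_i1, which gives d_i1 = -8.036 cm.
Its lateral magnification is m_1 = -d_i1/d_o1 = -(-8.036)/22.5 = 0.3571.
With d_i1 < 0 the first image is virtual and lies on the object side; the object distance for lens 2 is d_o2 = 41 - (-8.036) = 49.036 cm.
Applying the thin-lens equation again with f_2 = 9 cm and d_o2 = 49.036 cm gives d_i2 = 11.023 cm.
m_2 = -(11.023)/(49.036) = -0.2248.
Total m = m_1 x m_2 = (0.3571)(-0.2248) = -0.0803.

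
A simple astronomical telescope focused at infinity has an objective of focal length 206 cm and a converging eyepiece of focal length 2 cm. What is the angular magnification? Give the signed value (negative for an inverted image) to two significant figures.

M = -f_obj/f_eye = -206/(2) = -103.000.

-100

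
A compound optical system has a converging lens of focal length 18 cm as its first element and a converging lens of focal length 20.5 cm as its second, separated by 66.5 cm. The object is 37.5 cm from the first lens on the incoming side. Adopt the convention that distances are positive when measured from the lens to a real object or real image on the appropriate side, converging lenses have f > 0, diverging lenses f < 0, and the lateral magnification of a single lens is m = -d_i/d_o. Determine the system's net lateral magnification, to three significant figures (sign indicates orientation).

1.66

Applying the thin-lens equation to the first lens, 1/18 = 1/37.5 + 1/d_i1, which gives d_i1 = 34.615 cm.
Its lateral magnification is m_1 = -d_i1/d_o1 = -(34.615)/37.5 = -0.9231.
That image sits 31.885 cm in front of the second lens, so d_o2 = 31.885 cm.
Applying the thin-lens equation again with f_2 = 20.5 cm and d_o2 = 31.885 cm gives d_i2 = 57.414 cm.
m_2 = -(57.414)/(31.885) = -1.8007.
Overall magnification: m = m_1 m_2 = 1.6622.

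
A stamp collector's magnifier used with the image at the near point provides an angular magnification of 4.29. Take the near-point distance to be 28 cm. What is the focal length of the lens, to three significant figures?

For the image at the near point, M = 1 + D/f.
f = D/(M - 1) = 28/(4.29 - 1) = 8.511 cm.

8.51 cm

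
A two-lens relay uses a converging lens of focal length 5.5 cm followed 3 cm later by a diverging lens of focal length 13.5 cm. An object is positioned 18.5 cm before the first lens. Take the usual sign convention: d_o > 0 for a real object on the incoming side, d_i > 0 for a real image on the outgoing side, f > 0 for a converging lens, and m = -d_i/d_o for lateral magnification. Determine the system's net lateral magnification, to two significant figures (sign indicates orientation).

Lens 1: 1/d_i1 = 1/f_1 - 1/d_o1 = 1/5.5 - 1/18.5 = 0.12776 cm^-1, so d_i1 = 7.827 cm.
m_1 = -(7.827)/18.5 = -0.4231.
This image would form 7.827 cm past lens 1, i.e. 4.827 cm beyond lens 2, so it is a virtual object for lens 2: d_o2 = 3 - 7.827 = -4.827 cm.
Lens 2: 1/d_i2 = 1/f_2 - 1/d_o2 = 1/(-13.5) - 1/(-4.827) = 0.13310 cm^-1, so d_i2 = 7.513 cm.
m_2 = -(7.513)/(-4.827) = 1.5565.
Total m = m_1 x m_2 = (-0.4231)(1.5565) = -0.6585.

-0.66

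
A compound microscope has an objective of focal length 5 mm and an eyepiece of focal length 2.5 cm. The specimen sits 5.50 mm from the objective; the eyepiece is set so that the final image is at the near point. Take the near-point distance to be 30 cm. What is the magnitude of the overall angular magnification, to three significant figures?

Convert to cm: f_obj = 5 mm = 0.5 cm; d_o = 5.50 mm = 0.55 cm.
Objective: 1/d_i = 1/f_obj - 1/d_o = 1/0.5 - 1/0.55 = 0.18182 cm^-1, so d_i = 5.500 cm.
m_obj = -d_i/d_o = -5.500/0.55 = -10.000.
Eyepiece angular magnification (image at near point): M_eye = 1 + D/f_e = 1 + 30/2.5 = 13.000.
Overall M = m_obj x M_eye = (-10.000)(13.000) = -130.00.
|M| = 130.00.

130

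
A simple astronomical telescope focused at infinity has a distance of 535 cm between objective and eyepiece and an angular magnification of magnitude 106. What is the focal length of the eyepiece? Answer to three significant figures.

In normal adjustment the tube length equals f_obj + f_eye and |M| = f_obj/f_eye.
So f_obj = 106 f_eye and 106 f_eye + f_eye = 535 cm, giving f_eye = 535/107 = 5.000 cm and f_obj = 530.000 cm.

5.00 cm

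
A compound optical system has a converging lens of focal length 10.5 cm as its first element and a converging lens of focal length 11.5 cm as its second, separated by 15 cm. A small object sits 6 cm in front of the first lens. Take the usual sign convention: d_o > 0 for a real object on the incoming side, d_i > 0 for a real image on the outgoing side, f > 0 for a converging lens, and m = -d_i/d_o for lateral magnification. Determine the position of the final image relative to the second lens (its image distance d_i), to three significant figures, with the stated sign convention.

19.1 cm

Applying the thin-lens equation to the first lens, 1/10.5 = 1/6 + 1/d_i1, which gives d_i1 = -14.000 cm.
The intermediate image is virtual, 14.000 cm to the left of lens 1, so d_o2 = L - d_i1 = 15 - (-14.000) = 29.000 cm.
Applying the thin-lens equation again with f_2 = 11.5 cm and d_o2 = 29.000 cm gives d_i2 = 19.057 cm.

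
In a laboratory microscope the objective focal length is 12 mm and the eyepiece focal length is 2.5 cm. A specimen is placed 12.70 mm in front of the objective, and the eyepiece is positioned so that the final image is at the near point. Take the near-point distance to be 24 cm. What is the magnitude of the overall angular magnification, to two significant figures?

Convert to cm: f_obj = 12 mm = 1.2 cm; d_o = 12.70 mm = 1.27 cm.
Objective: 1/d_i = 1/f_obj - 1/d_o = 1/1.2 - 1/1.27 = 0.04593 cm^-1, so d_i = 21.771 cm.
m_obj = -d_i/d_o = -21.771/1.27 = -17.143.
Eyepiece angular magnification (image at near point): M_eye = 1 + D/f_e = 1 + 24/2.5 = 10.600.
Overall M = m_obj x M_eye = (-17.143)(10.600) = -181.71.
|M| = 181.71.

180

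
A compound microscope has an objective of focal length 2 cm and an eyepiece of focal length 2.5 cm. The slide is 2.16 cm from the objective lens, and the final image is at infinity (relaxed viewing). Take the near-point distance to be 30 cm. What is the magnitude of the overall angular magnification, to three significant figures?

150

Objective: 1/d_i = 1/f_obj - 1/d_o = 1/2 - 1/2.16 = 0.03704 cm^-1, so d_i = 27.000 cm.
m_obj = -d_i/d_o = -27.000/2.16 = -12.500.
Eyepiece angular magnification (image at infinity): M_eye = D/f_e = 30/2.5 = 12.000.
Overall M = m_obj x M_eye = (-12.500)(12.000) = -150.00.
|M| = 150.00.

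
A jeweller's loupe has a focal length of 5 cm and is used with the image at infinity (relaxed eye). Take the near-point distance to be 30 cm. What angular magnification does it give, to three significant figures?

6.00

M = D/f = 30/5 = 6.000.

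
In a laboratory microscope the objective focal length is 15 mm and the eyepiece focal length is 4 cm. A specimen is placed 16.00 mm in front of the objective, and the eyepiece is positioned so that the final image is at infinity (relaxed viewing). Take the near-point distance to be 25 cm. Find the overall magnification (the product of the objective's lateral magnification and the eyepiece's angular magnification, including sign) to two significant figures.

Convert to cm: f_obj = 15 mm = 1.5 cm; d_o = 16.00 mm = 1.60 cm.
Objective: 1/d_i = 1/f_obj - 1/d_o = 1/1.5 - 1/1.60 = 0.04167 cm^-1, so d_i = 24.000 cm.
m_obj = -d_i/d_o = -24.000/1.60 = -15.000.
Eyepiece angular magnification (image at infinity): M_eye = D/f_e = 25/4 = 6.250.
Overall M = m_obj x M_eye = (-15.000)(6.250) = -93.75.

-94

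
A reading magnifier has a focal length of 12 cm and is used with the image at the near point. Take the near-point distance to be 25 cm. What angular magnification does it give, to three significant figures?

M = 1 + D/f = 1 + 25/12 = 3.083.

3.08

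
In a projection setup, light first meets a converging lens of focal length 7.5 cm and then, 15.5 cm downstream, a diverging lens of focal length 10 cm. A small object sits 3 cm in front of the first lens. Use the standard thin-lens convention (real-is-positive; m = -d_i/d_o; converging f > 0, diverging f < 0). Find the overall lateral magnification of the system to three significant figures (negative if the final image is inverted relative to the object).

Applying the thin-lens equation to the first lens, 1/7.5 = 1/3 + 1/d_i1, which gives d_i1 = -5.000 cm.
Its lateral magnification is m_1 = -d_i1/d_o1 = -(-5.000)/3 = 1.6667.
With d_i1 < 0 the first image is virtual and lies on the object side; the object distance for lens 2 is d_o2 = 15.5 - (-5.000) = 20.500 cm.
Applying the thin-lens equation again with f_2 = -10 cm and d_o2 = 20.500 cm gives d_i2 = -6.721 cm.
m_2 = -(-6.721)/(20.500) = 0.3279.
Overall magnification: m = m_1 m_2 = 0.5464.

0.546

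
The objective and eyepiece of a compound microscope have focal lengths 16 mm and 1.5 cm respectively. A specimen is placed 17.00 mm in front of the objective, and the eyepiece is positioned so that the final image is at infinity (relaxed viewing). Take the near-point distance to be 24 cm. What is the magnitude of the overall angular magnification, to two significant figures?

260

Convert to cm: f_obj = 16 mm = 1.6 cm; d_o = 17.00 mm = 1.70 cm.
Objective: 1/d_i = 1/f_obj - 1/d_o = 1/1.6 - 1/1.70 = 0.03676 cm^-1, so d_i = 27.200 cm.
m_obj = -d_i/d_o = -27.200/1.70 = -16.000.
Eyepiece angular magnification (image at infinity): M_eye = D/f_e = 24/1.5 = 16.000.
Overall M = m_obj x M_eye = (-16.000)(16.000) = -256.00.
|M| = 256.00.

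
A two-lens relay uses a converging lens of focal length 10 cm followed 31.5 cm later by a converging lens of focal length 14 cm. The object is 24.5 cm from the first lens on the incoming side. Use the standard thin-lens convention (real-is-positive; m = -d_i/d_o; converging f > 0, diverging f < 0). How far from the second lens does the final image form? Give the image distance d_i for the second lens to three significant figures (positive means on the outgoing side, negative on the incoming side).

Lens 1: 1/d_i1 = 1/f_1 - 1/d_o1 = 1/10 - 1/24.5 = 0.05918 cm^-1, so d_i1 = 16.897 cm.
Object distance for lens 2: d_o2 = 31.5 - 16.897 = 14.603 cm.
Lens 2: 1/d_i2 = 1/f_2 - 1/d_o2 = 1/14 - 1/(14.603) = 0.00295 cm^-1, so d_i2 = 338.800 cm.

339 cm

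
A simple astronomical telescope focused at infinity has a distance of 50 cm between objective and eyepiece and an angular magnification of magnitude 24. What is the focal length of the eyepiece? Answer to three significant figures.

2.00 cm

In normal adjustment the tube length equals f_obj + f_eye and |M| = f_obj/f_eye.
So f_obj = 24 f_eye and 24 f_eye + f_eye = 50 cm, giving f_eye = 50/25 = 2.000 cm and f_obj = 48.000 cm.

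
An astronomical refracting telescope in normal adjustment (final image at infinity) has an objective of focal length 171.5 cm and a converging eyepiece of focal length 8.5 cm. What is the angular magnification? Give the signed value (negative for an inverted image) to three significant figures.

M = -f_obj/f_eye = -171.5/(8.5) = -20.176.

-20.2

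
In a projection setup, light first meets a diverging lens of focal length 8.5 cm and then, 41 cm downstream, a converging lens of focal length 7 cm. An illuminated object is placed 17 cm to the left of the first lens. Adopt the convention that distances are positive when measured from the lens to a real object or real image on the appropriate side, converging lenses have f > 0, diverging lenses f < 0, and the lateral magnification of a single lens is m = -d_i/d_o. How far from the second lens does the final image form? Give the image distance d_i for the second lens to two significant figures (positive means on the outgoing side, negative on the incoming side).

8.2 cm

Lens 1: 1/d_i1 = 1/f_1 - 1/d_o1 = 1/(-8.5) - 1/17 = -0.17647 cm^-1, so d_i1 = -5.667 cm.
With d_i1 < 0 the first image is virtual and lies on the object side; the object distance for lens 2 is d_o2 = 41 - (-5.667) = 46.667 cm.
Lens 2: 1/d_i2 = 1/f_2 - 1/d_o2 = 1/7 - 1/(46.667) = 0.12143 cm^-1, so d_i2 = 8.235 cm.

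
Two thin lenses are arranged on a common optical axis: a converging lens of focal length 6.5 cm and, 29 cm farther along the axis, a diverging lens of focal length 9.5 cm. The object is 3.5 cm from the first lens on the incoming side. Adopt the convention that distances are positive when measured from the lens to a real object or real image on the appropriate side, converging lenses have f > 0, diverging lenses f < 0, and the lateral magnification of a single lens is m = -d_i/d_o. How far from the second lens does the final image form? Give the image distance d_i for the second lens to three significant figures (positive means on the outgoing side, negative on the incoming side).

-7.54 cm

Applying the thin-lens equation to the first lens, 1/6.5 = 1/3.5 + 1/d_i1, which gives d_i1 = -7.583 cm.
The intermediate image is virtual, 7.583 cm to the left of lens 1, so d_o2 = L - d_i1 = 29 - (-7.583) = 36.583 cm.
Applying the thin-lens equation again with f_2 = -9.5 cm and d_o2 = 36.583 cm gives d_i2 = -7.542 cm.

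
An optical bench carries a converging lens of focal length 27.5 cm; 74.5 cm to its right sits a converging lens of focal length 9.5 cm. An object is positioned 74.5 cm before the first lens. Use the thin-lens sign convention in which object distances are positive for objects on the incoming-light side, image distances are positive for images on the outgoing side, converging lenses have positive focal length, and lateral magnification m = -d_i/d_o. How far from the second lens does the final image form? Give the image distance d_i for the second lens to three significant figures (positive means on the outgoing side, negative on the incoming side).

13.7 cm

First lens: d_i1 = 1/(1/27.5 - 1/74.5) = 43.590 cm.
The intermediate image is 43.590 cm to the right of lens 1, so d_o2 = L - d_i1 = 74.5 - 43.590 = 30.910 cm.
Second lens: d_i2 = 1/(1/9.5 - 1/(30.910)) = 13.715 cm.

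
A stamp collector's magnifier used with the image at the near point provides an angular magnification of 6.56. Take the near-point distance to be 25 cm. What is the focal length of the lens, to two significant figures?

For the image at the near point, M = 1 + D/f.
f = D/(M - 1) = 25/(6.56 - 1) = 4.496 cm.

4.5 cm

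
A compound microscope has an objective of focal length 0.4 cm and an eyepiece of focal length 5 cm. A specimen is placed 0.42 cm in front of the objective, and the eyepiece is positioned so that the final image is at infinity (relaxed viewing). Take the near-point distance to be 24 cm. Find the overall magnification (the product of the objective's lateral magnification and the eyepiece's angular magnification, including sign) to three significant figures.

Objective: 1/d_i = 1/f_obj - 1/d_o = 1/0.4 - 1/0.42 = 0.11905 cm^-1, so d_i = 8.400 cm.
m_obj = -d_i/d_o = -8.400/0.42 = -20.000.
Eyepiece angular magnification (image at infinity): M_eye = D/f_e = 24/5 = 4.800.
Overall M = m_obj x M_eye = (-20.000)(4.800) = -96.00.

-96.0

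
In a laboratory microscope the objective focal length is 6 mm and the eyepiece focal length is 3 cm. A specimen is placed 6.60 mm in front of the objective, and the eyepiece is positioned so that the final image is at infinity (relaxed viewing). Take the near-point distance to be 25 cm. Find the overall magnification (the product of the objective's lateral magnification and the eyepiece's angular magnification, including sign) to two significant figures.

-83

Convert to cm: f_obj = 6 mm = 0.6 cm; d_o = 6.60 mm = 0.66 cm.
Objective: 1/d_i = 1/f_obj - 1/d_o = 1/0.6 - 1/0.66 = 0.15152 cm^-1, so d_i = 6.600 cm.
m_obj = -d_i/d_o = -6.600/0.66 = -10.000.
Eyepiece angular magnification (image at infinity): M_eye = D/f_e = 25/3 = 8.333.
Overall M = m_obj x M_eye = (-10.000)(8.333) = -83.33.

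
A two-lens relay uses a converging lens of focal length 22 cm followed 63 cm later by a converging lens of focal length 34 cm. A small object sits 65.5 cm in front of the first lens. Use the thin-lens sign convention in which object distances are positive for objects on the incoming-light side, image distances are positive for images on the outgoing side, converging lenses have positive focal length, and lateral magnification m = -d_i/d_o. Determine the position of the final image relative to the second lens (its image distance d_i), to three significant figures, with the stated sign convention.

-246 cm

Lens 1: 1/d_i1 = 1/f_1 - 1/d_o1 = 1/22 - 1/65.5 = 0.03019 cm^-1, so d_i1 = 33.126 cm.
The intermediate image is 33.126 cm to the right of lens 1, so d_o2 = L - d_i1 = 63 - 33.126 = 29.874 cm.
Lens 2: 1/d_i2 = 1/f_2 - 1/d_o2 = 1/34 - 1/(29.874) = -0.00406 cm^-1, so d_i2 = -246.145 cm.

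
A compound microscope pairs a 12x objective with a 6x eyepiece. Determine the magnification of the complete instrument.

The overall magnification of a compound microscope is the product of the objective and eyepiece magnifications:
M = M_obj x M_eye = 12 x 6 = 72.

72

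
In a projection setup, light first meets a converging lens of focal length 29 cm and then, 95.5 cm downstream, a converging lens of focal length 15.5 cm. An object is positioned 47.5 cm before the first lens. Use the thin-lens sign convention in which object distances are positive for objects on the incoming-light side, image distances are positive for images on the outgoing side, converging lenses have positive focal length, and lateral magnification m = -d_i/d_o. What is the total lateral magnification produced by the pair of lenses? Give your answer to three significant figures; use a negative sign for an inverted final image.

4.39

Applying the thin-lens equation to the first lens, 1/29 = 1/47.5 + 1/d_i1, which gives d_i1 = 74.459 cm.
Its lateral magnification is m_1 = -d_i1/d_o1 = -(74.459)/47.5 = -1.5676.
That image sits 21.041 cm in front of the second lens, so d_o2 = 21.041 cm.
Applying the thin-lens equation again with f_2 = 15.5 cm and d_o2 = 21.041 cm gives d_i2 = 58.862 cm.
m_2 = -(58.862)/(21.041) = -2.7976.
Overall magnification: m = m_1 m_2 = 4.3854.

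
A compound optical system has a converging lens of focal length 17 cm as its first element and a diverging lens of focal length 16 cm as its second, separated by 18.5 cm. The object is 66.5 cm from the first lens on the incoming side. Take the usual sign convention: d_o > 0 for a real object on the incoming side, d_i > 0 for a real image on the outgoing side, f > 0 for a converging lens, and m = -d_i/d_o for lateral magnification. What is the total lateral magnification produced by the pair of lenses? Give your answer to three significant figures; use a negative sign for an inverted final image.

-0.471

Applying the thin-lens equation to the first lens, 1/17 = 1/66.5 + 1/d_i1, which gives d_i1 = 22.838 cm.
Its lateral magnification is m_1 = -d_i1/d_o1 = -(22.838)/66.5 = -0.3434.
Since 22.838 cm > 18.5 cm, the first image lies past the second lens and serves as a virtual object: d_o2 = L - d_i1 = -4.338 cm.
Applying the thin-lens equation again with f_2 = -16 cm and d_o2 = -4.338 cm gives d_i2 = 5.952 cm.
m_2 = -(5.952)/(-4.338) = 1.3720.
Overall magnification: m = m_1 m_2 = -0.4712.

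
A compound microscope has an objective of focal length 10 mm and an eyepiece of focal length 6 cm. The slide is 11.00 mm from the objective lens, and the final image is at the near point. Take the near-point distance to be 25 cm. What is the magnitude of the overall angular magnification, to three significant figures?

Convert to cm: f_obj = 10 mm = 1 cm; d_o = 11.00 mm = 1.10 cm.
Objective: 1/d_i = 1/f_obj - 1/d_o = 1/1 - 1/1.10 = 0.09091 cm^-1, so d_i = 11.000 cm.
m_obj = -d_i/d_o = -11.000/1.10 = -10.000.
Eyepiece angular magnification (image at near point): M_eye = 1 + D/f_e = 1 + 25/6 = 5.167.
Overall M = m_obj x M_eye = (-10.000)(5.167) = -51.67.
|M| = 51.67.

51.7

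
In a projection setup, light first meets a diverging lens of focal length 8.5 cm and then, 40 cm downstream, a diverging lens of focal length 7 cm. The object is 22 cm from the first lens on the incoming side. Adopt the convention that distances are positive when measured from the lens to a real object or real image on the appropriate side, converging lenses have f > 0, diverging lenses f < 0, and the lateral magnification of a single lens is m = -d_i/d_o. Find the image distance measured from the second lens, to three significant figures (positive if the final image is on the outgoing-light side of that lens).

Applying the thin-lens equation to the first lens, 1/(-8.5) = 1/22 + 1/d_i1, which gives d_i1 = -6.131 cm.
With d_i1 < 0 the first image is virtual and lies on the object side; the object distance for lens 2 is d_o2 = 40 - (-6.131) = 46.131 cm.
Applying the thin-lens equation again with f_2 = -7 cm and d_o2 = 46.131 cm gives d_i2 = -6.078 cm.

-6.08 cm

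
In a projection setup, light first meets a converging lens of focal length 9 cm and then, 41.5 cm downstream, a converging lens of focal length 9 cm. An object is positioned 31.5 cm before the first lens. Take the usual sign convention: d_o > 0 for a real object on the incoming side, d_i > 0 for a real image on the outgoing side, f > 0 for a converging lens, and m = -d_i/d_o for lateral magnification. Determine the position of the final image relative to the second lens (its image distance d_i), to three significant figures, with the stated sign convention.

First lens: d_i1 = 1/(1/9 - 1/31.5) = 12.600 cm.
Object distance for lens 2: d_o2 = 41.5 - 12.600 = 28.900 cm.
Second lens: d_i2 = 1/(1/9 - 1/(28.900)) = 13.070 cm.

13.1 cm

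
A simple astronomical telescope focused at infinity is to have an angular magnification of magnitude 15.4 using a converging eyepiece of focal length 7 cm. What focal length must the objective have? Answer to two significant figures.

|M| = f_obj/|f_eye|, so f_obj = |M| x |f_eye| = 15.4 x 7 = 107.800 cm.

110 cm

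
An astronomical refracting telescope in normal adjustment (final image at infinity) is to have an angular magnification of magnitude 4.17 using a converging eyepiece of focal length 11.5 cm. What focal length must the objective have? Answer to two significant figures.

|M| = f_obj/|f_eye|, so f_obj = |M| x |f_eye| = 4.17 x 11.5 = 47.955 cm.

48 cm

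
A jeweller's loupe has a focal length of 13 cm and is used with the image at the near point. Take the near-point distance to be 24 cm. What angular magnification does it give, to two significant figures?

M = 1 + D/f = 1 + 24/13 = 2.846.

2.8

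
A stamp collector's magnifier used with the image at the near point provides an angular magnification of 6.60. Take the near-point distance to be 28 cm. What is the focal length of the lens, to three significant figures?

For the image at the near point, M = 1 + D/f.
f = D/(M - 1) = 28/(6.6 - 1) = 5.000 cm.

5.00 cm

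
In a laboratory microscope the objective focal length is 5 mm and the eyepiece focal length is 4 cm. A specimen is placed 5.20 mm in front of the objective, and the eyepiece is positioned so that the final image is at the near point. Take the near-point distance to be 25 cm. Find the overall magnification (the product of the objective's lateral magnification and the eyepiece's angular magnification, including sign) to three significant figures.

-181

Convert to cm: f_obj = 5 mm = 0.5 cm; d_o = 5.20 mm = 0.52 cm.
Objective: 1/d_i = 1/f_obj - 1/d_o = 1/0.5 - 1/0.52 = 0.07692 cm^-1, so d_i = 13.000 cm.
m_obj = -d_i/d_o = -13.000/0.52 = -25.000.
Eyepiece angular magnification (image at near point): M_eye = 1 + D/f_e = 1 + 25/4 = 7.250.
Overall M = m_obj x M_eye = (-25.000)(7.250) = -181.25.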